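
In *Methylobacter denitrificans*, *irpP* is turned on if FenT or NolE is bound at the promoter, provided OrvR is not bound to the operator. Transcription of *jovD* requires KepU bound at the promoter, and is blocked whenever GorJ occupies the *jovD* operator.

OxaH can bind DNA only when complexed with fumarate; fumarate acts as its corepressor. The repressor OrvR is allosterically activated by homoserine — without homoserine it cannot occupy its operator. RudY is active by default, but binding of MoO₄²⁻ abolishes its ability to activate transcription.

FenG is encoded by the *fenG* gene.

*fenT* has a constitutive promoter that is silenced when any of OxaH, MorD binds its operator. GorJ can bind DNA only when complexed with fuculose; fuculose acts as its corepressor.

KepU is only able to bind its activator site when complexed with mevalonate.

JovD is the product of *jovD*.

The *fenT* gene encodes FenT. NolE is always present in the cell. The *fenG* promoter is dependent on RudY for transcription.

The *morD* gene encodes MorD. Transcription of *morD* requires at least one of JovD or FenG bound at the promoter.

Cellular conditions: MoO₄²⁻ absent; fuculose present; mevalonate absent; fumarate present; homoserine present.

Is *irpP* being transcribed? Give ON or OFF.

Homoserine is present, so OrvR is active.
Fumarate is present, so OxaH is active.
Fuculose is present, so GorJ is active.
Mevalonate is absent, so KepU is inactive.
With repressor GorJ bound, *jovD* is not transcribed.
So JovD is not produced.
MoO₄²⁻ is absent, so RudY is active.
No repressor is bound and RudY is active, so *fenG* is transcribed.
So FenG is produced and active.
Activator FenG is present, so *morD* is transcribed.
So MorD is produced and active.
With repressor OxaH bound, *fenT* is not transcribed.
So FenT is not produced.
NolE is produced constitutively and is active.
With repressor OrvR bound, *irpP* is not transcribed.

OFF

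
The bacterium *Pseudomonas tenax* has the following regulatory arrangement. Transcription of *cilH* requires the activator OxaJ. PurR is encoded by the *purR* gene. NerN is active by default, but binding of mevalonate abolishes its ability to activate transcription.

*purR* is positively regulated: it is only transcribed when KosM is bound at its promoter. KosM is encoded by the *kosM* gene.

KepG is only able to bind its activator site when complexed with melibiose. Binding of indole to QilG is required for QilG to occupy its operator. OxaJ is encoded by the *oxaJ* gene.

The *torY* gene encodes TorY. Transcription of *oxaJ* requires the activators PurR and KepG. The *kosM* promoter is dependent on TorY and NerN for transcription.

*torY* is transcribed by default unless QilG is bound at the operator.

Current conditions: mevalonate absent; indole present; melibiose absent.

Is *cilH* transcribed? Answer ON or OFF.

Indole is present, so QilG is active.
With repressor QilG bound, *torY* is not transcribed.
So TorY is not produced.
Mevalonate is absent, so NerN is active.
Required activator TorY is absent, so *kosM* is not transcribed.
So KosM is not produced.
Required activator KosM is absent, so *purR* is not transcribed.
So PurR is not produced.
Melibiose is absent, so KepG is inactive.
Required activator PurR is absent, so *oxaJ* is not transcribed.
So OxaJ is not produced.
Required activator OxaJ is absent, so *cilH* is not transcribed.

OFF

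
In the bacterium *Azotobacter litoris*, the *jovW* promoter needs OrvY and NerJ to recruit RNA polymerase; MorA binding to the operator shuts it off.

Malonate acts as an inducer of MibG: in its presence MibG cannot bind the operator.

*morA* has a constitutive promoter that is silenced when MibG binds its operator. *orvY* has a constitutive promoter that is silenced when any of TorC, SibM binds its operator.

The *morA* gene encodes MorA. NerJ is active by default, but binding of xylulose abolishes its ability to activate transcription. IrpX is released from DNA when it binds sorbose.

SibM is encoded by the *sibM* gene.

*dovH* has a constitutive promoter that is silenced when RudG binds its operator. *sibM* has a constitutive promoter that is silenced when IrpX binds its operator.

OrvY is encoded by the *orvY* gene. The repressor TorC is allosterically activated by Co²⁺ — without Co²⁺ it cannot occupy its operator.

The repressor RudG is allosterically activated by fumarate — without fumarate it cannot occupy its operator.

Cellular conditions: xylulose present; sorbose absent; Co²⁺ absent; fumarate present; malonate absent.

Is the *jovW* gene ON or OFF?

OFF

Co²⁺ is absent, so TorC is inactive.
Sorbose is absent, so IrpX is active.
With repressor IrpX bound, *sibM* is not transcribed.
So SibM is not produced.
With no repressor bound, *orvY* is transcribed.
So OrvY is produced and active.
Xylulose is present, so NerJ is inactive.
Malonate is absent, so MibG is active.
With repressor MibG bound, *morA* is not transcribed.
So MorA is not produced.
Required activator NerJ is absent, so *jovW* is not transcribed.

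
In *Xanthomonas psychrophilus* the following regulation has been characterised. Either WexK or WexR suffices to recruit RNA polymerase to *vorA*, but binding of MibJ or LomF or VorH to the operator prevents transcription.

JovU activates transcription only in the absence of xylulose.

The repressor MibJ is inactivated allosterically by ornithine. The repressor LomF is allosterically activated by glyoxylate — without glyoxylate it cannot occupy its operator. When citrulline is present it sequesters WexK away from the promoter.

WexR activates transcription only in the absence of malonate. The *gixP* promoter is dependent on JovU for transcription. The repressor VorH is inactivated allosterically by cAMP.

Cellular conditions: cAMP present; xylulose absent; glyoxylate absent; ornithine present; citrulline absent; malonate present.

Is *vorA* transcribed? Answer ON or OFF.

ON

Ornithine is present, so MibJ is inactive.
Citrulline is absent, so WexK is active.
Glyoxylate is absent, so LomF is inactive.
cAMP is present, so VorH is inactive.
Malonate is present, so WexR is inactive.
Activator WexK is present, so *vorA* is transcribed.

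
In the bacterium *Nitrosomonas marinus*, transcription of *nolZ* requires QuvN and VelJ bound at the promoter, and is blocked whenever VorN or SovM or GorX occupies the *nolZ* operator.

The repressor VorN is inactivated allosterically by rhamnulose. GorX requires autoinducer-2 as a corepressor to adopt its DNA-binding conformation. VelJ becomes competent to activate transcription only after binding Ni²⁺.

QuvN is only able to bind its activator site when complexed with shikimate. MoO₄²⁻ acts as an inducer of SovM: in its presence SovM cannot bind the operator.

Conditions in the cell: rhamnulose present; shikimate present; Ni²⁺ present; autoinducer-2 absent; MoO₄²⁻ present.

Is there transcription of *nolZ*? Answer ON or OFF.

ON

Rhamnulose is present, so VorN is inactive.
Shikimate is present, so QuvN is active.
MoO₄²⁻ is present, so SovM is inactive.
Ni²⁺ is present, so VelJ is active.
Autoinducer-2 is absent, so GorX is inactive.
No repressor is bound and QuvN and VelJ are active, so *nolZ* is transcribed.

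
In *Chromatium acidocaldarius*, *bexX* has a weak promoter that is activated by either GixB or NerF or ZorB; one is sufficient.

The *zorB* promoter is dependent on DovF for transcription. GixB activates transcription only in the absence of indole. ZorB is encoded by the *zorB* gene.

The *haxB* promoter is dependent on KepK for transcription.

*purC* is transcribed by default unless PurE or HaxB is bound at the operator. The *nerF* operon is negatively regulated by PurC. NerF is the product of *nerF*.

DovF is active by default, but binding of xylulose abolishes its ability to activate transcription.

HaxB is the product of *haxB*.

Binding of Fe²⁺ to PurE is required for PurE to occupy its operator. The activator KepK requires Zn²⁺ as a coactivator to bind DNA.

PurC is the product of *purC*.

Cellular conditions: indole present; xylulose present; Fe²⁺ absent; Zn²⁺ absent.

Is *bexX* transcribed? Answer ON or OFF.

Indole is present, so GixB is inactive.
Fe²⁺ is absent, so PurE is inactive.
Zn²⁺ is absent, so KepK is inactive.
Required activator KepK is absent, so *haxB* is not transcribed.
So HaxB is not produced.
With no repressor bound, *purC* is transcribed.
So PurC is produced and active.
With repressor PurC bound, *nerF* is not transcribed.
So NerF is not produced.
Xylulose is present, so DovF is inactive.
Required activator DovF is absent, so *zorB* is not transcribed.
So ZorB is not produced.
No activator is available at the *bexX* promoter, so *bexX* is not transcribed.

OFF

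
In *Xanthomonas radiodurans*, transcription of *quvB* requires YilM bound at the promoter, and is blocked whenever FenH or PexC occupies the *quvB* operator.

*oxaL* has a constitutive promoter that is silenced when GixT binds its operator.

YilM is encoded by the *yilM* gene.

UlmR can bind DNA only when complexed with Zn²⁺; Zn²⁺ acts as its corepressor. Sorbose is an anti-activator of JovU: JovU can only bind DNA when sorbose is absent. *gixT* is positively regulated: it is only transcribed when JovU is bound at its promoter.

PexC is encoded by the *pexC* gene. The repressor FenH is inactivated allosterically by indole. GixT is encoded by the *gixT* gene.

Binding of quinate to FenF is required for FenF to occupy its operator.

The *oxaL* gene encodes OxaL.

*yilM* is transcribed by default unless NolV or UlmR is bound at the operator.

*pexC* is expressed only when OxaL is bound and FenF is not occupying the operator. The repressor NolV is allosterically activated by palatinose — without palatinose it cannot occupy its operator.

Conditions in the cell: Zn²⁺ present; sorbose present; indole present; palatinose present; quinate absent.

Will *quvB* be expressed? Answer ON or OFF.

Indole is present, so FenH is inactive.
Quinate is absent, so FenF is inactive.
Sorbose is present, so JovU is inactive.
Required activator JovU is absent, so *gixT* is not transcribed.
So GixT is not produced.
With no repressor bound, *oxaL* is transcribed.
So OxaL is produced and active.
No repressor is bound and OxaL is active, so *pexC* is transcribed.
So PexC is produced and active.
Palatinose is present, so NolV is active.
Zn²⁺ is present, so UlmR is active.
With repressor NolV bound, *yilM* is not transcribed.
So YilM is not produced.
With repressor PexC bound, *quvB* is not transcribed.

OFF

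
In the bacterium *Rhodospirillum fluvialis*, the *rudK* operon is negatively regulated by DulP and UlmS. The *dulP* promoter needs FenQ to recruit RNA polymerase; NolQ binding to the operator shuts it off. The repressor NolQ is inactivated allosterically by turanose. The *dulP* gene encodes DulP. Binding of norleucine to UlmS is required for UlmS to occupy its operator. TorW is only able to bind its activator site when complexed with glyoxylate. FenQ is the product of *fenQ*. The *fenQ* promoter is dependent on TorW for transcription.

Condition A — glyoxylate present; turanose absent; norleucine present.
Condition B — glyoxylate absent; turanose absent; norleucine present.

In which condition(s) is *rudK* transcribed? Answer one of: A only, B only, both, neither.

Condition A:
Glyoxylate is present, so TorW is active.
No repressor is bound and TorW is active, so *fenQ* is transcribed.
So FenQ is produced and active.
Turanose is absent, so NolQ is active.
With repressor NolQ bound, *dulP* is not transcribed.
So DulP is not produced.
Norleucine is present, so UlmS is active.
With repressor UlmS bound, *rudK* is not transcribed.
→ *rudK* is OFF in A.
Condition B:
Glyoxylate is absent, so TorW is inactive.
Required activator TorW is absent, so *fenQ* is not transcribed.
So FenQ is not produced.
Turanose is absent, so NolQ is active.
With repressor NolQ bound, *dulP* is not transcribed.
So DulP is not produced.
Norleucine is present, so UlmS is active.
With repressor UlmS bound, *rudK* is not transcribed.
→ *rudK* is OFF in B.

neither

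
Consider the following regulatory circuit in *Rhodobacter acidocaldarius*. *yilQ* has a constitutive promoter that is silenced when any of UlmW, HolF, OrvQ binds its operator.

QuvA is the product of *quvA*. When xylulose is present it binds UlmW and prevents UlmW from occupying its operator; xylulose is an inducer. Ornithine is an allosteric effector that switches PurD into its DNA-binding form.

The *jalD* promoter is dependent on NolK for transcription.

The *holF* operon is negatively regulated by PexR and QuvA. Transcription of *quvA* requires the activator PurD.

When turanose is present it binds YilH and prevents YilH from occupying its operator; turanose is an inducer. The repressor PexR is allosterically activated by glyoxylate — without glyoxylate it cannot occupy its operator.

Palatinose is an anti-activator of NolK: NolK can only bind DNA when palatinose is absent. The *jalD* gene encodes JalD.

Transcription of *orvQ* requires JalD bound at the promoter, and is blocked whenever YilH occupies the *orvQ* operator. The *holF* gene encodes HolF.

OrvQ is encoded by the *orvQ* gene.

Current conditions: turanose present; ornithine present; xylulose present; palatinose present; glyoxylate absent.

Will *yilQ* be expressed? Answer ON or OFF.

ON

Xylulose is present, so UlmW is inactive.
Glyoxylate is absent, so PexR is inactive.
Ornithine is present, so PurD is active.
No repressor is bound and PurD is active, so *quvA* is transcribed.
So QuvA is produced and active.
With repressor QuvA bound, *holF* is not transcribed.
So HolF is not produced.
Turanose is present, so YilH is inactive.
Palatinose is present, so NolK is inactive.
Required activator NolK is absent, so *jalD* is not transcribed.
So JalD is not produced.
Required activator JalD is absent, so *orvQ* is not transcribed.
So OrvQ is not produced.
With no repressor bound, *yilQ* is transcribed.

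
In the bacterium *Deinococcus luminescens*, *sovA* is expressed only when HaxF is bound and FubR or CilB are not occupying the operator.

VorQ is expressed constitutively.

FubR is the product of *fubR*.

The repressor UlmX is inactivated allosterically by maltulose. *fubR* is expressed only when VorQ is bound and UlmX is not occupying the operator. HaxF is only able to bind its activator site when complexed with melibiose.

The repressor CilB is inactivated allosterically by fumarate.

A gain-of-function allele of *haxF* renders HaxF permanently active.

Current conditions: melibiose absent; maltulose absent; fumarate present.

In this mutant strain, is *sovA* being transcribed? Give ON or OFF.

HaxF is constitutively active in this strain.
Maltulose is absent, so UlmX is active.
VorQ is produced constitutively and is active.
With repressor UlmX bound, *fubR* is not transcribed.
So FubR is not produced.
Fumarate is present, so CilB is inactive.
No repressor is bound and HaxF is active, so *sovA* is transcribed.

ON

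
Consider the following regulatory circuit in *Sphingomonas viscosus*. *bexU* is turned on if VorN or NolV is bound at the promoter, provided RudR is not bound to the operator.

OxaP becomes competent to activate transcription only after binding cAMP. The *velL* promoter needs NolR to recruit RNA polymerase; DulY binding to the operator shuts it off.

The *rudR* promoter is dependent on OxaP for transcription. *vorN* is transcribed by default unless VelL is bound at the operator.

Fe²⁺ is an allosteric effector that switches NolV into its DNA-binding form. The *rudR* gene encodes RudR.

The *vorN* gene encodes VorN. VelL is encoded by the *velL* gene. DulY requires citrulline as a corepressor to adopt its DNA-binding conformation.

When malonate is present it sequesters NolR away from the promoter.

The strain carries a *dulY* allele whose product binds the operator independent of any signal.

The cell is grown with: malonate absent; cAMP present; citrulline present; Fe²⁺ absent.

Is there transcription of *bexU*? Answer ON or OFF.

cAMP is present, so OxaP is active.
No repressor is bound and OxaP is active, so *rudR* is transcribed.
So RudR is produced and active.
DulY is constitutively active in this strain.
Malonate is absent, so NolR is active.
With repressor DulY bound, *velL* is not transcribed.
So VelL is not produced.
With no repressor bound, *vorN* is transcribed.
So VorN is produced and active.
Fe²⁺ is absent, so NolV is inactive.
With repressor RudR bound, *bexU* is not transcribed.

OFF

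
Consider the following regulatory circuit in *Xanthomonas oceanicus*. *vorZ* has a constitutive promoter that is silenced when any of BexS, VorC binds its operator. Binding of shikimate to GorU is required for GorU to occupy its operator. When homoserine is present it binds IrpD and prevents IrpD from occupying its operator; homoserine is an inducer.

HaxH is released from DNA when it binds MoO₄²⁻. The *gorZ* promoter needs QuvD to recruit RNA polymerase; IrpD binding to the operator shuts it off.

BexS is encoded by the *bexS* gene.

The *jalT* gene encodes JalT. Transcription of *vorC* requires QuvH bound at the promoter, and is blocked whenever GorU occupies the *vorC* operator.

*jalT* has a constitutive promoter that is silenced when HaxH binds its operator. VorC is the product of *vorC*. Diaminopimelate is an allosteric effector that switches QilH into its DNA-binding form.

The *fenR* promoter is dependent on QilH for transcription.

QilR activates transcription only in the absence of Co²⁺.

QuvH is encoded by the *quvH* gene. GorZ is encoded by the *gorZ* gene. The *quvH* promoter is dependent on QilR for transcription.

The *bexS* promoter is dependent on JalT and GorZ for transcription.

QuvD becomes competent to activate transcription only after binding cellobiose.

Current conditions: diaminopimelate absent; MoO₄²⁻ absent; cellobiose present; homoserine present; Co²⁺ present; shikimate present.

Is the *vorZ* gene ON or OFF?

ON

MoO₄²⁻ is absent, so HaxH is active.
With repressor HaxH bound, *jalT* is not transcribed.
So JalT is not produced.
Cellobiose is present, so QuvD is active.
Homoserine is present, so IrpD is inactive.
No repressor is bound and QuvD is active, so *gorZ* is transcribed.
So GorZ is produced and active.
Required activator JalT is absent, so *bexS* is not transcribed.
So BexS is not produced.
Shikimate is present, so GorU is active.
Co²⁺ is present, so QilR is inactive.
Required activator QilR is absent, so *quvH* is not transcribed.
So QuvH is not produced.
With repressor GorU bound, *vorC* is not transcribed.
So VorC is not produced.
With no repressor bound, *vorZ* is transcribed.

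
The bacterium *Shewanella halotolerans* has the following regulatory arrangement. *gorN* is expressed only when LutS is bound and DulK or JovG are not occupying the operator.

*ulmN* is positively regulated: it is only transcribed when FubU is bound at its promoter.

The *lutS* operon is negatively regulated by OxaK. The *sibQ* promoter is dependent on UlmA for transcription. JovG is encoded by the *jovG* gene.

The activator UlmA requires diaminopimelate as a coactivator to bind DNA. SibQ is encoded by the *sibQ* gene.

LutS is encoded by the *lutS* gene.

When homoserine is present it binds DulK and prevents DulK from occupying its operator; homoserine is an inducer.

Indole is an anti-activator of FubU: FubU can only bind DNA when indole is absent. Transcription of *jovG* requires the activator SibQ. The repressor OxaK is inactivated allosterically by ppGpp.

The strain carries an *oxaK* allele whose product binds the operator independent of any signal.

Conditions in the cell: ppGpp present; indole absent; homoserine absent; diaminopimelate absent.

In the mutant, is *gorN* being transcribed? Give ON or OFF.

Homoserine is absent, so DulK is active.
Diaminopimelate is absent, so UlmA is inactive.
Required activator UlmA is absent, so *sibQ* is not transcribed.
So SibQ is not produced.
Required activator SibQ is absent, so *jovG* is not transcribed.
So JovG is not produced.
OxaK is constitutively active in this strain.
With repressor OxaK bound, *lutS* is not transcribed.
So LutS is not produced.
With repressor DulK bound, *gorN* is not transcribed.

OFF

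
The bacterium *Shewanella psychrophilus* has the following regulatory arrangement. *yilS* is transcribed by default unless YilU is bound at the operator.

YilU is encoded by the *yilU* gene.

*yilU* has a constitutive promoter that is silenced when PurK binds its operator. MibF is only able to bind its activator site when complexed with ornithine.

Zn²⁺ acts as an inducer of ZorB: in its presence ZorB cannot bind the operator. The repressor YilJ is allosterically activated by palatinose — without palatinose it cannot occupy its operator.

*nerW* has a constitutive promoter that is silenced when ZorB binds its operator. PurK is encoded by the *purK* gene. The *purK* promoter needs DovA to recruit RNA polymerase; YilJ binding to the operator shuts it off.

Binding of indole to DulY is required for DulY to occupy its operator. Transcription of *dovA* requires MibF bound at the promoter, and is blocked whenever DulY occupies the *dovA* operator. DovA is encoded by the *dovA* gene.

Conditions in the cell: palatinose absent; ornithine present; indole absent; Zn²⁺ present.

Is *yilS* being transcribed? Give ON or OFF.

ON

Indole is absent, so DulY is inactive.
Ornithine is present, so MibF is active.
No repressor is bound and MibF is active, so *dovA* is transcribed.
So DovA is produced and active.
Palatinose is absent, so YilJ is inactive.
No repressor is bound and DovA is active, so *purK* is transcribed.
So PurK is produced and active.
With repressor PurK bound, *yilU* is not transcribed.
So YilU is not produced.
With no repressor bound, *yilS* is transcribed.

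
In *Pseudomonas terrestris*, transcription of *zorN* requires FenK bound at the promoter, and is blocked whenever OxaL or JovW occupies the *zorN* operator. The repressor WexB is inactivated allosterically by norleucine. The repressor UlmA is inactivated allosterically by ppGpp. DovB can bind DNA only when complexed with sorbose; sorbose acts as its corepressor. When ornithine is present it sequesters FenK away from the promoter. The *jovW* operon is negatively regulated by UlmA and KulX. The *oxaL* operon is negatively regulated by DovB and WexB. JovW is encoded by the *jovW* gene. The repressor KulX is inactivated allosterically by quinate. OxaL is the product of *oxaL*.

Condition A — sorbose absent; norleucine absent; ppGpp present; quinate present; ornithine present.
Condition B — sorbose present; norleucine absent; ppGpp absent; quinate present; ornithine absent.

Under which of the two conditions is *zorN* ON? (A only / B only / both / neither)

Condition A:
Sorbose is absent, so DovB is inactive.
Norleucine is absent, so WexB is active.
With repressor WexB bound, *oxaL* is not transcribed.
So OxaL is not produced.
ppGpp is present, so UlmA is inactive.
Quinate is present, so KulX is inactive.
With no repressor bound, *jovW* is transcribed.
So JovW is produced and active.
Ornithine is present, so FenK is inactive.
With repressor JovW bound, *zorN* is not transcribed.
→ *zorN* is OFF in A.
Condition B:
Sorbose is present, so DovB is active.
Norleucine is absent, so WexB is active.
With repressor DovB bound, *oxaL* is not transcribed.
So OxaL is not produced.
ppGpp is absent, so UlmA is active.
Quinate is present, so KulX is inactive.
With repressor UlmA bound, *jovW* is not transcribed.
So JovW is not produced.
Ornithine is absent, so FenK is active.
No repressor is bound and FenK is active, so *zorN* is transcribed.
→ *zorN* is ON in B.

B only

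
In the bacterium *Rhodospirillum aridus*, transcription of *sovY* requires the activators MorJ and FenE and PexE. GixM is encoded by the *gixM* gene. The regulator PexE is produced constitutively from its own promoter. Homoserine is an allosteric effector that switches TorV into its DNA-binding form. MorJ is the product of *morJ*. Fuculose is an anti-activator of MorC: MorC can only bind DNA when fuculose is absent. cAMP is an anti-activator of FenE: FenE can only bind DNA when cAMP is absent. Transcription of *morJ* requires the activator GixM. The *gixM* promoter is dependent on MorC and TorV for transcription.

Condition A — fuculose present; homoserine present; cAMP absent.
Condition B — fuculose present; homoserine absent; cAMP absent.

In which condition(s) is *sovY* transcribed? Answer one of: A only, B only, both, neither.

Condition A:
Fuculose is present, so MorC is inactive.
Homoserine is present, so TorV is active.
Required activator MorC is absent, so *gixM* is not transcribed.
So GixM is not produced.
Required activator GixM is absent, so *morJ* is not transcribed.
So MorJ is not produced.
cAMP is absent, so FenE is active.
PexE is produced constitutively and is active.
Required activator MorJ is absent, so *sovY* is not transcribed.
→ *sovY* is OFF in A.
Condition B:
Fuculose is present, so MorC is inactive.
Homoserine is absent, so TorV is inactive.
Required activator MorC is absent, so *gixM* is not transcribed.
So GixM is not produced.
Required activator GixM is absent, so *morJ* is not transcribed.
So MorJ is not produced.
cAMP is absent, so FenE is active.
PexE is produced constitutively and is active.
Required activator MorJ is absent, so *sovY* is not transcribed.
→ *sovY* is OFF in B.

neither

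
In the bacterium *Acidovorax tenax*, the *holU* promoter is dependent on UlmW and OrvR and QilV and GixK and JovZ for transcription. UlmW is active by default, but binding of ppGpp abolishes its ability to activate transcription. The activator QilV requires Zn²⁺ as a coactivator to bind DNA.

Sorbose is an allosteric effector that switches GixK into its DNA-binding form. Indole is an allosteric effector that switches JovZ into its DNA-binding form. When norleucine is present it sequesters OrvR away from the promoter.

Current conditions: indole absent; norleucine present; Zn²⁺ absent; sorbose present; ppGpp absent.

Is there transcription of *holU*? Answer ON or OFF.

OFF

ppGpp is absent, so UlmW is active.
Norleucine is present, so OrvR is inactive.
Zn²⁺ is absent, so QilV is inactive.
Sorbose is present, so GixK is active.
Indole is absent, so JovZ is inactive.
Required activator OrvR is absent, so *holU* is not transcribed.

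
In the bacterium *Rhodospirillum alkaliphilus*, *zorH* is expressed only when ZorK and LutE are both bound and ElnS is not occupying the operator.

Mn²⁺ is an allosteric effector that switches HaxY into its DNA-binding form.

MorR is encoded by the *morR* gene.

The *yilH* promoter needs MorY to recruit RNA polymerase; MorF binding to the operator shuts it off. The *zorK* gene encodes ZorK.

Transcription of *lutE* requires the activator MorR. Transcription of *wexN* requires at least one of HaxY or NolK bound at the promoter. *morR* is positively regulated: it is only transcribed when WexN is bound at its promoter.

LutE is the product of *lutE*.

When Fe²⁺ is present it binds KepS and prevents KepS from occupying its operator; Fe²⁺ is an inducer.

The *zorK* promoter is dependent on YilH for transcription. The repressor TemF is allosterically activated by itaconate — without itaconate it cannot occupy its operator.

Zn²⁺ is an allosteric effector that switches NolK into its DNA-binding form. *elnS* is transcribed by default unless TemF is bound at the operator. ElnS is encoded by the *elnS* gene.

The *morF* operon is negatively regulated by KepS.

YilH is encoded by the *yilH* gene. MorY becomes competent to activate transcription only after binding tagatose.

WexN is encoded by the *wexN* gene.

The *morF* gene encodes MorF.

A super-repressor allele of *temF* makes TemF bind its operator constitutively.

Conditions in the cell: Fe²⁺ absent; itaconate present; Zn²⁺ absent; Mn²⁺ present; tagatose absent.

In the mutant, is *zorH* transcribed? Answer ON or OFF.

Tagatose is absent, so MorY is inactive.
Fe²⁺ is absent, so KepS is active.
With repressor KepS bound, *morF* is not transcribed.
So MorF is not produced.
Required activator MorY is absent, so *yilH* is not transcribed.
So YilH is not produced.
Required activator YilH is absent, so *zorK* is not transcribed.
So ZorK is not produced.
Mn²⁺ is present, so HaxY is active.
Zn²⁺ is absent, so NolK is inactive.
Activator HaxY is present, so *wexN* is transcribed.
So WexN is produced and active.
No repressor is bound and WexN is active, so *morR* is transcribed.
So MorR is produced and active.
No repressor is bound and MorR is active, so *lutE* is transcribed.
So LutE is produced and active.
TemF is constitutively active in this strain.
With repressor TemF bound, *elnS* is not transcribed.
So ElnS is not produced.
Required activator ZorK is absent, so *zorH* is not transcribed.

OFF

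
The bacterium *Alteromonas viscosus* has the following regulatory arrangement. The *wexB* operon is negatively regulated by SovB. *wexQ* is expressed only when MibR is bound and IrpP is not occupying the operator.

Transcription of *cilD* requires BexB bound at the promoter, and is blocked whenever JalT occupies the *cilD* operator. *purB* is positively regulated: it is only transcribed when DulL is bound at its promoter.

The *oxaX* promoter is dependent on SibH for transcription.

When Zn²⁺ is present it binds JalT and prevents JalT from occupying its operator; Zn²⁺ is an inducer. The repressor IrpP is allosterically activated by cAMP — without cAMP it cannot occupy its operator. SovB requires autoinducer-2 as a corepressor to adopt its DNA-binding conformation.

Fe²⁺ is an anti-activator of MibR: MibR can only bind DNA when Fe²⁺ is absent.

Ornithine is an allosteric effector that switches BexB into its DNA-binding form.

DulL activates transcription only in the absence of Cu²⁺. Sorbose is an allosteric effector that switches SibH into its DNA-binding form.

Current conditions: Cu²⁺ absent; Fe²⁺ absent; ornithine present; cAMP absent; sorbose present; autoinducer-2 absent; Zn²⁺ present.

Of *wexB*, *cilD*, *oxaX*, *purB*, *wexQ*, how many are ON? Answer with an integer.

5

Autoinducer-2 is absent, so SovB is inactive.
With no repressor bound, *wexB* is transcribed.
→ *wexB* is ON.
Zn²⁺ is present, so JalT is inactive.
Ornithine is present, so BexB is active.
No repressor is bound and BexB is active, so *cilD* is transcribed.
→ *cilD* is ON.
Sorbose is present, so SibH is active.
No repressor is bound and SibH is active, so *oxaX* is transcribed.
→ *oxaX* is ON.
Cu²⁺ is absent, so DulL is active.
No repressor is bound and DulL is active, so *purB* is transcribed.
→ *purB* is ON.
Fe²⁺ is absent, so MibR is active.
cAMP is absent, so IrpP is inactive.
No repressor is bound and MibR is active, so *wexQ* is transcribed.
→ *wexQ* is ON.
5 of the 5 genes are transcribed.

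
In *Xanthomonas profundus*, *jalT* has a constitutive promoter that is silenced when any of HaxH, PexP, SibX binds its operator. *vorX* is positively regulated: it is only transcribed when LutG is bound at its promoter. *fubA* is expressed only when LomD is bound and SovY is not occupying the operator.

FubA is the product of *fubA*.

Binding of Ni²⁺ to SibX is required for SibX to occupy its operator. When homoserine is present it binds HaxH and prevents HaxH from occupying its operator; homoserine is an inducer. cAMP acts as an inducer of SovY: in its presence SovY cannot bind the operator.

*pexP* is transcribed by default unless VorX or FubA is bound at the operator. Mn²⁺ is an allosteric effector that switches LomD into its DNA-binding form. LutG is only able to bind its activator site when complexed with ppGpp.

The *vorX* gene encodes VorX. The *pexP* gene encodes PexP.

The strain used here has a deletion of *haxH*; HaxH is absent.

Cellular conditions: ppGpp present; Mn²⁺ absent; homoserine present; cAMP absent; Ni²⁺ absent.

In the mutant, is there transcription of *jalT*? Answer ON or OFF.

ON

HaxH is non-functional in this strain, so it has no effect.
ppGpp is present, so LutG is active.
No repressor is bound and LutG is active, so *vorX* is transcribed.
So VorX is produced and active.
cAMP is absent, so SovY is active.
Mn²⁺ is absent, so LomD is inactive.
With repressor SovY bound, *fubA* is not transcribed.
So FubA is not produced.
With repressor VorX bound, *pexP* is not transcribed.
So PexP is not produced.
Ni²⁺ is absent, so SibX is inactive.
With no repressor bound, *jalT* is transcribed.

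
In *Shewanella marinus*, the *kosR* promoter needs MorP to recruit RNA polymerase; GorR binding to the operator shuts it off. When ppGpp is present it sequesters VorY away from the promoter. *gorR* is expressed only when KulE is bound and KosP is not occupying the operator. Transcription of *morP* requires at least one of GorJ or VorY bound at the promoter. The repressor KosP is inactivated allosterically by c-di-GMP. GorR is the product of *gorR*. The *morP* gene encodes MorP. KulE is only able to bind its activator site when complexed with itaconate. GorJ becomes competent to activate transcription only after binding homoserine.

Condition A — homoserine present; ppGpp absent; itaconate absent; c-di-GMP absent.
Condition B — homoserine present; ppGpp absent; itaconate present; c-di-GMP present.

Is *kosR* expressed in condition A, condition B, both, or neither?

A only

Condition A:
Homoserine is present, so GorJ is active.
ppGpp is absent, so VorY is active.
Activator GorJ is present, so *morP* is transcribed.
So MorP is produced and active.
Itaconate is absent, so KulE is inactive.
c-di-GMP is absent, so KosP is active.
With repressor KosP bound, *gorR* is not transcribed.
So GorR is not produced.
No repressor is bound and MorP is active, so *kosR* is transcribed.
→ *kosR* is ON in A.
Condition B:
Homoserine is present, so GorJ is active.
ppGpp is absent, so VorY is active.
Activator GorJ is present, so *morP* is transcribed.
So MorP is produced and active.
Itaconate is present, so KulE is active.
c-di-GMP is present, so KosP is inactive.
No repressor is bound and KulE is active, so *gorR* is transcribed.
So GorR is produced and active.
With repressor GorR bound, *kosR* is not transcribed.
→ *kosR* is OFF in B.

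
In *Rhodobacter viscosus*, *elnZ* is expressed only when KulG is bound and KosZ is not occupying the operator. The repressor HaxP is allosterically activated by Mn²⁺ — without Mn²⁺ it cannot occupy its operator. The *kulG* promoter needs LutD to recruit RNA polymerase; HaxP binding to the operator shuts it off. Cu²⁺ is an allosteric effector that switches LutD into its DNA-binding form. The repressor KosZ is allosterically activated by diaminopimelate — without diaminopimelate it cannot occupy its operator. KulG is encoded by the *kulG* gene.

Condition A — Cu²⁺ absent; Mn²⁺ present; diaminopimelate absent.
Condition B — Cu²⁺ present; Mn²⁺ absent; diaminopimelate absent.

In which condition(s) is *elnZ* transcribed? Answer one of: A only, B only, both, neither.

B only

Condition A:
Cu²⁺ is absent, so LutD is inactive.
Mn²⁺ is present, so HaxP is active.
With repressor HaxP bound, *kulG* is not transcribed.
So KulG is not produced.
Diaminopimelate is absent, so KosZ is inactive.
Required activator KulG is absent, so *elnZ* is not transcribed.
→ *elnZ* is OFF in A.
Condition B:
Cu²⁺ is present, so LutD is active.
Mn²⁺ is absent, so HaxP is inactive.
No repressor is bound and LutD is active, so *kulG* is transcribed.
So KulG is produced and active.
Diaminopimelate is absent, so KosZ is inactive.
No repressor is bound and KulG is active, so *elnZ* is transcribed.
→ *elnZ* is ON in B.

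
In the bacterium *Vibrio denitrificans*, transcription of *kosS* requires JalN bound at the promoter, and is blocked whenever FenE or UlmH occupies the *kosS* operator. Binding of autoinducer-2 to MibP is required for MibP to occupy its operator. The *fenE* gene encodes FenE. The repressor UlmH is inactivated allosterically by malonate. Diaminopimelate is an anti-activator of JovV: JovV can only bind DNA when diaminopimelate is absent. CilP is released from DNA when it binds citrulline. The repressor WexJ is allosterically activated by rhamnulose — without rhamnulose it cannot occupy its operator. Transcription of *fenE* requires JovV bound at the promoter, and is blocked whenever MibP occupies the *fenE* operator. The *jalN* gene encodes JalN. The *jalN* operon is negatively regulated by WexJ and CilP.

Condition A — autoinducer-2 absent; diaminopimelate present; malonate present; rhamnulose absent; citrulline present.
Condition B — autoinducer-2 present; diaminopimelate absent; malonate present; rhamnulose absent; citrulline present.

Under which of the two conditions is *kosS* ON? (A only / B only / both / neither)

Condition A:
Autoinducer-2 is absent, so MibP is inactive.
Diaminopimelate is present, so JovV is inactive.
Required activator JovV is absent, so *fenE* is not transcribed.
So FenE is not produced.
Malonate is present, so UlmH is inactive.
Rhamnulose is absent, so WexJ is inactive.
Citrulline is present, so CilP is inactive.
With no repressor bound, *jalN* is transcribed.
So JalN is produced and active.
No repressor is bound and JalN is active, so *kosS* is transcribed.
→ *kosS* is ON in A.
Condition B:
Autoinducer-2 is present, so MibP is active.
Diaminopimelate is absent, so JovV is active.
With repressor MibP bound, *fenE* is not transcribed.
So FenE is not produced.
Malonate is present, so UlmH is inactive.
Rhamnulose is absent, so WexJ is inactive.
Citrulline is present, so CilP is inactive.
With no repressor bound, *jalN* is transcribed.
So JalN is produced and active.
No repressor is bound and JalN is active, so *kosS* is transcribed.
→ *kosS* is ON in B.

both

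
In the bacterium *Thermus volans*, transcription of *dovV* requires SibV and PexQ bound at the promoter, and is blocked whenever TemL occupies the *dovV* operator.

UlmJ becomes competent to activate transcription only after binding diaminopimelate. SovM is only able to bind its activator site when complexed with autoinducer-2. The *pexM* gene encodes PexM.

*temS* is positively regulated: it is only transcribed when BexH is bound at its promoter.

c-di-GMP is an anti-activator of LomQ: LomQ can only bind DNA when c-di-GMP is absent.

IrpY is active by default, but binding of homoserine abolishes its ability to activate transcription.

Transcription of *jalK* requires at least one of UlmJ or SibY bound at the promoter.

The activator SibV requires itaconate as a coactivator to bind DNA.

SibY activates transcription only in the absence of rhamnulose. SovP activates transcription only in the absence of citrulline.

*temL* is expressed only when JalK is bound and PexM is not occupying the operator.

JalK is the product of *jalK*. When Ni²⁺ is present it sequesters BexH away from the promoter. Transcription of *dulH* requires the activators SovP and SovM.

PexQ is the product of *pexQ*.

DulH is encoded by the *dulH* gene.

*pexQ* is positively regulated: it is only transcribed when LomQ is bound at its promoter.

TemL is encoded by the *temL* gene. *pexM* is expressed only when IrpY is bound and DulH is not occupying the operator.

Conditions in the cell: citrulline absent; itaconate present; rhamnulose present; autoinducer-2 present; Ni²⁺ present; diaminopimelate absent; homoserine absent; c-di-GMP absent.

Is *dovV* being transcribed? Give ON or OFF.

ON

Diaminopimelate is absent, so UlmJ is inactive.
Rhamnulose is present, so SibY is inactive.
No activator is available at the *jalK* promoter, so *jalK* is not transcribed.
So JalK is not produced.
Homoserine is absent, so IrpY is active.
Citrulline is absent, so SovP is active.
Autoinducer-2 is present, so SovM is active.
No repressor is bound and SovP and SovM are active, so *dulH* is transcribed.
So DulH is produced and active.
With repressor DulH bound, *pexM* is not transcribed.
So PexM is not produced.
Required activator JalK is absent, so *temL* is not transcribed.
So TemL is not produced.
Itaconate is present, so SibV is active.
c-di-GMP is absent, so LomQ is active.
No repressor is bound and LomQ is active, so *pexQ* is transcribed.
So PexQ is produced and active.
No repressor is bound and SibV and PexQ are active, so *dovV* is transcribed.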